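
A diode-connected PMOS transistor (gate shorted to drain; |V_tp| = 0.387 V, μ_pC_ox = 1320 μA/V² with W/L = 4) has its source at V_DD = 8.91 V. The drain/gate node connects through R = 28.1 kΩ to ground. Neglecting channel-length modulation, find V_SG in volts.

V_SG = 0.719 V

With gate tied to drain, V_SG = V_SD ≥ V_SG − |V_tp|, so the device is in saturation.
k_p = μ_pC_ox · (W/L) = 5.28 mA/V².
KCL at the drain: ½ k_p (V_SG − |V_tp|)² = (V_DD − V_SG)/R.
Let x = V_SG − 0.387. Then 74.2 x² + x − 8.523 = 0, giving x = 0.332 V (positive root), so V_SG = 0.719 V.
I_D = (V_DD − V_SG)/R = (8.91 − 0.719) / 28.1 = 0.291 mA.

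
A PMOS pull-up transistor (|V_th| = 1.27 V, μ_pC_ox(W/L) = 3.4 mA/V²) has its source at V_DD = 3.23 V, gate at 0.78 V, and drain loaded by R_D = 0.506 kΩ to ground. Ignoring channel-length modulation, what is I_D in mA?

V_SG = V_DD − V_G = 3.23 − 0.78 = 2.45 V, so V_ov = 2.45 − 1.27 = 1.18 V.
Assume saturation: I_D = ½ k_p V_ov² = 0.5 × 3.4 × 1.18² = 2.37 mA, giving V_SD = V_DD − I_D R_D = 3.23 − 2.37 × 0.506 = 2.03 V.
V_SD = 2.03 V ≥ V_ov = 1.18 V, confirming saturation.

I_D = 2.37 mA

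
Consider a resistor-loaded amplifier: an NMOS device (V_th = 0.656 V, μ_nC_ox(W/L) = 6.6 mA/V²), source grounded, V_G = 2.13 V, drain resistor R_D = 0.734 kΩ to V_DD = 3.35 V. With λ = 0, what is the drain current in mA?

V_GS = V_G = 2.13 V, so V_ov = 2.13 − 0.656 = 1.47 V.
Assume saturation: I_D = ½ k_n V_ov² = 0.5 × 6.6 × 1.47² = 7.17 mA, giving V_DS = V_DD − I_D R_D = 3.35 − 7.17 × 0.734 = -1.91 V.
But -1.91 V < V_ov = 1.47 V, so the device is actually in triode.
In triode I_D = k_n[V_ov V_DS − ½ V_DS²] and I_D = (V_DD − V_DS)/R_D. Equating: 2.42 V_DS² − 8.141 V_DS + 3.35 = 0, giving V_DS = 0.48 V (the root below V_ov).
I_D = (3.35 − 0.48) / 0.734 = 3.91 mA.

I_D = 3.91 mA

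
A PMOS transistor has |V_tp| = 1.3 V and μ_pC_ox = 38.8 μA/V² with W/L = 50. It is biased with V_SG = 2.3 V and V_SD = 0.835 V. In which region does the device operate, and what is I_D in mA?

Triode; I_D = 0.944 mA

k_p = μ_pC_ox · (W/L) = 1.94 mA/V².
V_ov = V_SG − |V_tp| = 2.3 − 1.3 = 1 V.
Since V_SD = 0.835 V < V_ov = 1 V, the device is in the triode region.
I_D = k_p [V_ov · V_SD − ½ V_SD²] = 1.94 × [1 × 0.835 − 0.5 × 0.835²] = 0.944 mA.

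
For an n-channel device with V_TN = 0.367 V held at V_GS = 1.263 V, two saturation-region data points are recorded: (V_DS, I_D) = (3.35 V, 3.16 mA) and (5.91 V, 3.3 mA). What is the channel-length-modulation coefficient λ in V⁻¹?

λ = 0.0184 V⁻¹

With V_GS fixed, I_D ∝ (1 + λ V_DS) in saturation, so I_D2/I_D1 = (1 + λ V_DS2)/(1 + λ V_DS1).
3.3/3.16 = 1.044 = (1 + 5.91 λ)/(1 + 3.35 λ).
Solving: λ (I_D1 V_DS2 − I_D2 V_DS1) = I_D2 − I_D1, so λ = (3.3 − 3.16) / (3.16 × 5.91 − 3.3 × 3.35) = 0.14 / 7.62 = 0.0184 V⁻¹.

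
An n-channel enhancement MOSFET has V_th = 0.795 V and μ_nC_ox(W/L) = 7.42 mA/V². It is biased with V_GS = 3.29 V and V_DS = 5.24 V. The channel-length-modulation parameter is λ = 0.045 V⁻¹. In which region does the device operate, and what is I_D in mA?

Saturation; I_D = 28.5 mA

V_ov = V_GS − V_th = 3.29 − 0.795 = 2.5 V.
Since V_DS = 5.24 V ≥ V_ov = 2.5 V, the device is in saturation.
I_D = ½ k_n V_ov² (1 + λ V_DS) = 0.5 × 7.42 × 2.5² × (1 + 0.045 × 5.24) = 28.5 mA.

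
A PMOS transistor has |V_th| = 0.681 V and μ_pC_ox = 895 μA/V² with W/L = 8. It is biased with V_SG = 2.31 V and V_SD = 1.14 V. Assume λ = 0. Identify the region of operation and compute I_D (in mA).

Triode; I_D = 8.64 mA

k_p = μ_pC_ox · (W/L) = 7.16 mA/V².
V_ov = V_SG − |V_th| = 2.31 − 0.681 = 1.63 V.
Since V_SD = 1.14 V < V_ov = 1.63 V, the device is in the triode region.
I_D = k_p [V_ov · V_SD − ½ V_SD²] = 7.16 × [1.63 × 1.14 − 0.5 × 1.14²] = 8.64 mA.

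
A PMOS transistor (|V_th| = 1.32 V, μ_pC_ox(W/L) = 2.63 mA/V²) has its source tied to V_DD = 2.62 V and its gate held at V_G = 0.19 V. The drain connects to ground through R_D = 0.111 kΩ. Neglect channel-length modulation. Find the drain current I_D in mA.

I_D = 1.62 mA

V_SG = V_DD − V_G = 2.62 − 0.19 = 2.43 V, so V_ov = 2.43 − 1.32 = 1.11 V.
Assume saturation: I_D = ½ k_p V_ov² = 0.5 × 2.63 × 1.11² = 1.62 mA, giving V_SD = V_DD − I_D R_D = 2.62 − 1.62 × 0.111 = 2.44 V.
V_SD = 2.44 V ≥ V_ov = 1.11 V, confirming saturation.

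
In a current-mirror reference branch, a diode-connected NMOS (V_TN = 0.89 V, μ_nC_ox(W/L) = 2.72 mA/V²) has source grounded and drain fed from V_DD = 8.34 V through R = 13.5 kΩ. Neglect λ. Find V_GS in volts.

With gate tied to drain, V_GS = V_DS ≥ V_GS − V_TN, so the device is in saturation.
KCL at the drain: ½ k_n (V_GS − V_TN)² = (V_DD − V_GS)/R.
Let x = V_GS − 0.89. Then 18.4 x² + x − 7.45 = 0, giving x = 0.61 V (positive root), so V_GS = 1.5 V.
I_D = (V_DD − V_GS)/R = (8.34 − 1.5) / 13.5 = 0.507 mA.

V_GS = 1.50 V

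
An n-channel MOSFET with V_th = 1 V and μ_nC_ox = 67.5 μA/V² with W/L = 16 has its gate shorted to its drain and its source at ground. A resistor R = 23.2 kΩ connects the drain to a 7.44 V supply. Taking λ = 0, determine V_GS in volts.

V_GS = 1.68 V

With gate tied to drain, V_GS = V_DS ≥ V_GS − V_th, so the device is in saturation.
k_n = μ_nC_ox · (W/L) = 1.08 mA/V².
KCL at the drain: ½ k_n (V_GS − V_th)² = (V_DD − V_GS)/R.
Let x = V_GS − 1. Then 12.5 x² + x − 6.44 = 0, giving x = 0.678 V (positive root), so V_GS = 1.68 V.
I_D = (V_DD − V_GS)/R = (7.44 − 1.68) / 23.2 = 0.248 mA.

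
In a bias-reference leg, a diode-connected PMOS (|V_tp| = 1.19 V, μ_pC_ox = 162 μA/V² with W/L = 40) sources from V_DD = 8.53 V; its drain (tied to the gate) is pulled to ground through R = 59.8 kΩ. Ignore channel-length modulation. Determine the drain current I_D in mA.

I_D = 0.120 mA

With gate tied to drain, V_SG = V_SD ≥ V_SG − |V_tp|, so the device is in saturation.
k_p = μ_pC_ox · (W/L) = 6.48 mA/V².
KCL at the drain: ½ k_p (V_SG − |V_tp|)² = (V_DD − V_SG)/R.
Let x = V_SG − 1.19. Then 194 x² + x − 7.34 = 0, giving x = 0.192 V (positive root), so V_SG = 1.38 V.
I_D = (V_DD − V_SG)/R = (8.53 − 1.38) / 59.8 = 0.12 mA.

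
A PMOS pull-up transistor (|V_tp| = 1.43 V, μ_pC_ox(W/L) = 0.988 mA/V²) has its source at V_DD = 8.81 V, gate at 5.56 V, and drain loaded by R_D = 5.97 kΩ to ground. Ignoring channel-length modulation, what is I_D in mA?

I_D = 1.31 mA

V_SG = V_DD − V_G = 8.81 − 5.56 = 3.25 V, so V_ov = 3.25 − 1.43 = 1.82 V.
Assume saturation: I_D = ½ k_p V_ov² = 0.5 × 0.988 × 1.82² = 1.64 mA, giving V_SD = V_DD − I_D R_D = 8.81 − 1.64 × 5.97 = -0.959 V.
But -0.959 V < V_ov = 1.82 V, so the device is actually in triode.
In triode I_D = k_p[V_ov V_SD − ½ V_SD²] and I_D = (V_DD − V_SD)/R_D. Equating: 2.95 V_SD² − 11.74 V_SD + 8.81 = 0, giving V_SD = 1 V (the root below V_ov).
I_D = (8.81 − 1) / 5.97 = 1.31 mA.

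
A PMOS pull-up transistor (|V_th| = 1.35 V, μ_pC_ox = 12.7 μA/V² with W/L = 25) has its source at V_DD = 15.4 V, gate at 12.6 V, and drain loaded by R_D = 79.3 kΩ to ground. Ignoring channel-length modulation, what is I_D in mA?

V_SG = V_DD − V_G = 15.4 − 12.6 = 2.8 V, so V_ov = 2.8 − 1.35 = 1.45 V.
k_p = μ_pC_ox · (W/L) = 0.3175 mA/V².
Assume saturation: I_D = ½ k_p V_ov² = 0.5 × 0.3175 × 1.45² = 0.334 mA, giving V_SD = V_DD − I_D R_D = 15.4 − 0.334 × 79.3 = -11.1 V.
But -11.1 V < V_ov = 1.45 V, so the device is actually in triode.
In triode I_D = k_p[V_ov V_SD − ½ V_SD²] and I_D = (V_DD − V_SD)/R_D. Equating: 12.6 V_SD² − 37.51 V_SD + 15.4 = 0, giving V_SD = 0.492 V (the root below V_ov).
I_D = (15.4 − 0.492) / 79.3 = 0.188 mA.

I_D = 0.188 mA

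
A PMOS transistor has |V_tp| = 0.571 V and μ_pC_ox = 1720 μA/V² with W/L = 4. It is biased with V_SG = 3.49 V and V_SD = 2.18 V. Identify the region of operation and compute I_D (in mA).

k_p = μ_pC_ox · (W/L) = 6.88 mA/V².
V_ov = V_SG − |V_tp| = 3.49 − 0.571 = 2.92 V.
Since V_SD = 2.18 V < V_ov = 2.92 V, the device is in the triode region.
I_D = k_p [V_ov · V_SD − ½ V_SD²] = 6.88 × [2.92 × 2.18 − 0.5 × 2.18²] = 27.4 mA.

Triode; I_D = 27.4 mA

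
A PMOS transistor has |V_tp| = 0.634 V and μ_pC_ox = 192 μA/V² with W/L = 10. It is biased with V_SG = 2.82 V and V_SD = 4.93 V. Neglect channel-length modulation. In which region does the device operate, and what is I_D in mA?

k_p = μ_pC_ox · (W/L) = 1.92 mA/V².
V_ov = V_SG − |V_tp| = 2.82 − 0.634 = 2.19 V.
Since V_SD = 4.93 V ≥ V_ov = 2.19 V, the device is in saturation.
I_D = ½ k_p V_ov² = 0.5 × 1.92 × 2.19² = 4.59 mA.

Saturation; I_D = 4.59 mA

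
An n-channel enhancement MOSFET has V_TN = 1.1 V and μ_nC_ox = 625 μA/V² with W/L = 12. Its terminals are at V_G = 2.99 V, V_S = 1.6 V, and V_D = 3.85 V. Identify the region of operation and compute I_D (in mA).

Saturation; I_D = 0.315 mA

V_GS = V_G − V_S = 2.99 − 1.6 = 1.39 V; V_DS = V_D − V_S = 3.85 − 1.6 = 2.25 V.
k_n = μ_nC_ox · (W/L) = 7.5 mA/V².
V_ov = V_GS − V_TN = 1.39 − 1.1 = 0.29 V.
Since V_DS = 2.25 V ≥ V_ov = 0.29 V, the device is in saturation.
I_D = ½ k_n V_ov² = 0.5 × 7.5 × 0.29² = 0.315 mA.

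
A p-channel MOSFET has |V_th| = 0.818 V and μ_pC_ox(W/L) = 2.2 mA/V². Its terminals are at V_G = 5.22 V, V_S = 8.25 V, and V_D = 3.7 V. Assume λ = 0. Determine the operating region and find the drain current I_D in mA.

Saturation; I_D = 5.38 mA

V_SG = V_S − V_G = 8.25 − 5.22 = 3.03 V; V_SD = V_S − V_D = 8.25 − 3.7 = 4.55 V.
V_ov = V_SG − |V_th| = 3.03 − 0.818 = 2.21 V.
Since V_SD = 4.55 V ≥ V_ov = 2.21 V, the device is in saturation.
I_D = ½ k_p V_ov² = 0.5 × 2.2 × 2.21² = 5.38 mA.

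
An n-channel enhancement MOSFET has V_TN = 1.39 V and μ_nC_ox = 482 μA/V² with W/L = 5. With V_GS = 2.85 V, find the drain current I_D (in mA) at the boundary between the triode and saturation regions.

I_D = 2.57 mA

At the boundary V_DS = V_ov = V_GS − V_TN = 2.85 − 1.39 = 1.46 V.
k_n = μ_nC_ox · (W/L) = 2.41 mA/V².
I_D = ½ k_n V_ov² = 0.5 × 2.41 × 1.46² = 2.57 mA.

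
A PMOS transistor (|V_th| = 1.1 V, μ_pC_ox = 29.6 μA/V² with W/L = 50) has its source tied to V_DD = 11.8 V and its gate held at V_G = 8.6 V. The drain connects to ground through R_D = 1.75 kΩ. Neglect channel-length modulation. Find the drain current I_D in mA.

V_SG = V_DD − V_G = 11.8 − 8.6 = 3.2 V, so V_ov = 3.2 − 1.1 = 2.1 V.
k_p = μ_pC_ox · (W/L) = 1.48 mA/V².
Assume saturation: I_D = ½ k_p V_ov² = 0.5 × 1.48 × 2.1² = 3.26 mA, giving V_SD = V_DD − I_D R_D = 11.8 − 3.26 × 1.75 = 6.09 V.
V_SD = 6.09 V ≥ V_ov = 2.1 V, confirming saturation.

I_D = 3.26 mA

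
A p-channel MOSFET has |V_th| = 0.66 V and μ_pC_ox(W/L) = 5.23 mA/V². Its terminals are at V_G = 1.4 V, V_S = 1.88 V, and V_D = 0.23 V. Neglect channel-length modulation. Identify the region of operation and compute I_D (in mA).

Cutoff; I_D = 0 mA

V_SG = V_S − V_G = 1.88 − 1.4 = 0.48 V; V_SD = V_S − V_D = 1.88 − 0.23 = 1.65 V.
V_SG = 0.48 V < |V_th| = 0.66 V, so the transistor is in cutoff.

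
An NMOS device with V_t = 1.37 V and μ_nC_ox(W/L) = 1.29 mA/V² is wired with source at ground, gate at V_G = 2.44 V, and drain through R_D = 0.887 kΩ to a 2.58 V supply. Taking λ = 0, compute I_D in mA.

I_D = 0.738 mA

V_GS = V_G = 2.44 V, so V_ov = 2.44 − 1.37 = 1.07 V.
Assume saturation: I_D = ½ k_n V_ov² = 0.5 × 1.29 × 1.07² = 0.738 mA, giving V_DS = V_DD − I_D R_D = 2.58 − 0.738 × 0.887 = 1.92 V.
V_DS = 1.92 V ≥ V_ov = 1.07 V, confirming saturation.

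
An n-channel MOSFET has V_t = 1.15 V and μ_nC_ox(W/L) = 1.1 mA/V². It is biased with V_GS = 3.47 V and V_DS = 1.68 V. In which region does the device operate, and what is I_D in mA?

V_ov = V_GS − V_t = 3.47 − 1.15 = 2.32 V.
Since V_DS = 1.68 V < V_ov = 2.32 V, the device is in the triode region.
I_D = k_n [V_ov · V_DS − ½ V_DS²] = 1.1 × [2.32 × 1.68 − 0.5 × 1.68²] = 2.74 mA.

Triode; I_D = 2.74 mA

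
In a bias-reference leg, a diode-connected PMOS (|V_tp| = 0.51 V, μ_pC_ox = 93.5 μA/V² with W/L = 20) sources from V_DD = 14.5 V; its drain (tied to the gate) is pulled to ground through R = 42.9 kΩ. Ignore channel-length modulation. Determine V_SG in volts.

V_SG = 1.09 V

With gate tied to drain, V_SG = V_SD ≥ V_SG − |V_tp|, so the device is in saturation.
k_p = μ_pC_ox · (W/L) = 1.87 mA/V².
KCL at the drain: ½ k_p (V_SG − |V_tp|)² = (V_DD − V_SG)/R.
Let x = V_SG − 0.51. Then 40.1 x² + x − 13.99 = 0, giving x = 0.578 V (positive root), so V_SG = 1.09 V.
I_D = (V_DD − V_SG)/R = (14.5 − 1.09) / 42.9 = 0.313 mA.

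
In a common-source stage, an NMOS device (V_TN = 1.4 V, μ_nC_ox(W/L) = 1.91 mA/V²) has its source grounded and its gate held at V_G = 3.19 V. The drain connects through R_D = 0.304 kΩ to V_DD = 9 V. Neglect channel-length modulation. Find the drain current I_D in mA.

V_GS = V_G = 3.19 V, so V_ov = 3.19 − 1.4 = 1.79 V.
Assume saturation: I_D = ½ k_n V_ov² = 0.5 × 1.91 × 1.79² = 3.06 mA, giving V_DS = V_DD − I_D R_D = 9 − 3.06 × 0.304 = 8.07 V.
V_DS = 8.07 V ≥ V_ov = 1.79 V, confirming saturation.

I_D = 3.06 mA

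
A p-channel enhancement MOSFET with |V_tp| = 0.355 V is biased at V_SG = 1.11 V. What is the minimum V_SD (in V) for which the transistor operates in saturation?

The boundary between triode and saturation is V_SD = V_SG − |V_tp| = V_ov.
V_ov = 1.11 − 0.355 = 0.755 V.

V_SD,sat = 0.755 V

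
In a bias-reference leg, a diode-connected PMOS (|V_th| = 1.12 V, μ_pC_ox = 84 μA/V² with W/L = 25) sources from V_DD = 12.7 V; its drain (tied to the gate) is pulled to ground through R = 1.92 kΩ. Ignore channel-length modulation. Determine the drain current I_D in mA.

I_D = 4.91 mA

With gate tied to drain, V_SG = V_SD ≥ V_SG − |V_th|, so the device is in saturation.
k_p = μ_pC_ox · (W/L) = 2.1 mA/V².
KCL at the drain: ½ k_p (V_SG − |V_th|)² = (V_DD − V_SG)/R.
Let x = V_SG − 1.12. Then 2.02 x² + x − 11.58 = 0, giving x = 2.16 V (positive root), so V_SG = 3.28 V.
I_D = (V_DD − V_SG)/R = (12.7 − 3.28) / 1.92 = 4.91 mA.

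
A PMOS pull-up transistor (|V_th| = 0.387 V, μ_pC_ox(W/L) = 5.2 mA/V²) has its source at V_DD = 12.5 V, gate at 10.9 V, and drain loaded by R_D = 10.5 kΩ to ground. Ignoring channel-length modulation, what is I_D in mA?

V_SG = V_DD − V_G = 12.5 − 10.9 = 1.6 V, so V_ov = 1.6 − 0.387 = 1.21 V.
Assume saturation: I_D = ½ k_p V_ov² = 0.5 × 5.2 × 1.21² = 3.83 mA, giving V_SD = V_DD − I_D R_D = 12.5 − 3.83 × 10.5 = -27.7 V.
But -27.7 V < V_ov = 1.21 V, so the device is actually in triode.
In triode I_D = k_p[V_ov V_SD − ½ V_SD²] and I_D = (V_DD − V_SD)/R_D. Equating: 27.3 V_SD² − 67.23 V_SD + 12.5 = 0, giving V_SD = 0.203 V (the root below V_ov).
I_D = (12.5 − 0.203) / 10.5 = 1.17 mA.

I_D = 1.17 mA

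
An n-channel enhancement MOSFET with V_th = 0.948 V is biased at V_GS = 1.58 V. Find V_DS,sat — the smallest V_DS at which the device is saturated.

The boundary between triode and saturation is V_DS = V_GS − V_th = V_ov.
V_ov = 1.58 − 0.948 = 0.632 V.

V_DS,sat = 0.632 V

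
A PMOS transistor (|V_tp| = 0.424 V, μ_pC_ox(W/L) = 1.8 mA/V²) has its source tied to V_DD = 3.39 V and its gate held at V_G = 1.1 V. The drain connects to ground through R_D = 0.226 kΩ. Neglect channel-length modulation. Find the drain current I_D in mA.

I_D = 3.13 mA

V_SG = V_DD − V_G = 3.39 − 1.1 = 2.29 V, so V_ov = 2.29 − 0.424 = 1.87 V.
Assume saturation: I_D = ½ k_p V_ov² = 0.5 × 1.8 × 1.87² = 3.13 mA, giving V_SD = V_DD − I_D R_D = 3.39 − 3.13 × 0.226 = 2.68 V.
V_SD = 2.68 V ≥ V_ov = 1.87 V, confirming saturation.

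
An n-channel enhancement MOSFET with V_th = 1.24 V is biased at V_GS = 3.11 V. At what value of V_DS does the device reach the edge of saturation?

The boundary between triode and saturation is V_DS = V_GS − V_th = V_ov.
V_ov = 3.11 − 1.24 = 1.87 V.

V_DS,sat = 1.87 V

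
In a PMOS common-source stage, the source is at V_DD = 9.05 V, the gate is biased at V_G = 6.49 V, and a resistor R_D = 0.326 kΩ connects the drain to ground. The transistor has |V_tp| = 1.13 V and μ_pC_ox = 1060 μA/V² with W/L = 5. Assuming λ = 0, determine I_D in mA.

V_SG = V_DD − V_G = 9.05 − 6.49 = 2.56 V, so V_ov = 2.56 − 1.13 = 1.43 V.
k_p = μ_pC_ox · (W/L) = 5.3 mA/V².
Assume saturation: I_D = ½ k_p V_ov² = 0.5 × 5.3 × 1.43² = 5.42 mA, giving V_SD = V_DD − I_D R_D = 9.05 − 5.42 × 0.326 = 7.28 V.
V_SD = 7.28 V ≥ V_ov = 1.43 V, confirming saturation.

I_D = 5.42 mA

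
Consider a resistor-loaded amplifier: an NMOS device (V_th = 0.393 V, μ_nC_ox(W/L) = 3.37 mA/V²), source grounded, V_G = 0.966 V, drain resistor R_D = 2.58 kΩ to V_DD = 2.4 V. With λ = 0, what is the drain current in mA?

V_GS = V_G = 0.966 V, so V_ov = 0.966 − 0.393 = 0.573 V.
Assume saturation: I_D = ½ k_n V_ov² = 0.5 × 3.37 × 0.573² = 0.553 mA, giving V_DS = V_DD − I_D R_D = 2.4 − 0.553 × 2.58 = 0.973 V.
V_DS = 0.973 V ≥ V_ov = 0.573 V, confirming saturation.

I_D = 0.553 mA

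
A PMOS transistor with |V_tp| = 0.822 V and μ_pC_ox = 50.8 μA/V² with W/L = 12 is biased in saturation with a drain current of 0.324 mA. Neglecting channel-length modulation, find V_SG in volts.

k_p = μ_pC_ox · (W/L) = 0.6096 mA/V².
In saturation I_D = ½ k_p (V_SG − |V_tp|)², so V_SG − |V_tp| = √(2 I_D / k_p) = √(2 × 0.324 / 0.6096) = 1.03 V.
V_SG = 0.822 + 1.03 = 1.85 V.

V_SG = 1.85 V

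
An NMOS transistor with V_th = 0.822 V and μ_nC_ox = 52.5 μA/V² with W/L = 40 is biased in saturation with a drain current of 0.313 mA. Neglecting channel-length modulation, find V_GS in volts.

k_n = μ_nC_ox · (W/L) = 2.1 mA/V².
In saturation I_D = ½ k_n (V_GS − V_th)², so V_GS − V_th = √(2 I_D / k_n) = √(2 × 0.313 / 2.1) = 0.546 V.
V_GS = 0.822 + 0.546 = 1.37 V.

V_GS = 1.37 V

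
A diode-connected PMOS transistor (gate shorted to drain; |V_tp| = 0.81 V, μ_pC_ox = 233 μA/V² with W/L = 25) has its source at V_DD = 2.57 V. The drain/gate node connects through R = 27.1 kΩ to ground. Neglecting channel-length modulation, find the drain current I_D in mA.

With gate tied to drain, V_SG = V_SD ≥ V_SG − |V_tp|, so the device is in saturation.
k_p = μ_pC_ox · (W/L) = 5.825 mA/V².
KCL at the drain: ½ k_p (V_SG − |V_tp|)² = (V_DD − V_SG)/R.
Let x = V_SG − 0.81. Then 78.9 x² + x − 1.76 = 0, giving x = 0.143 V (positive root), so V_SG = 0.953 V.
I_D = (V_DD − V_SG)/R = (2.57 − 0.953) / 27.1 = 0.0597 mA.

I_D = 0.0597 mA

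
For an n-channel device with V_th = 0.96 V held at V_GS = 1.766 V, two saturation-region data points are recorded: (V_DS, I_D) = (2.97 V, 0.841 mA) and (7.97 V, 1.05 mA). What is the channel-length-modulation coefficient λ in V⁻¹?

With V_GS fixed, I_D ∝ (1 + λ V_DS) in saturation, so I_D2/I_D1 = (1 + λ V_DS2)/(1 + λ V_DS1).
1.05/0.841 = 1.249 = (1 + 7.97 λ)/(1 + 2.97 λ).
Solving: λ (I_D1 V_DS2 − I_D2 V_DS1) = I_D2 − I_D1, so λ = (1.05 − 0.841) / (0.841 × 7.97 − 1.05 × 2.97) = 0.209 / 3.58 = 0.0583 V⁻¹.

λ = 0.0583 V⁻¹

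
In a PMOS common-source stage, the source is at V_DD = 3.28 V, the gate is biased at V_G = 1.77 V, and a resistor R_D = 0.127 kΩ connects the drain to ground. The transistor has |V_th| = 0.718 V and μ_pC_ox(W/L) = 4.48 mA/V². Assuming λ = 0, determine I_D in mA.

V_SG = V_DD − V_G = 3.28 − 1.77 = 1.51 V, so V_ov = 1.51 − 0.718 = 0.792 V.
Assume saturation: I_D = ½ k_p V_ov² = 0.5 × 4.48 × 0.792² = 1.41 mA, giving V_SD = V_DD − I_D R_D = 3.28 − 1.41 × 0.127 = 3.1 V.
V_SD = 3.1 V ≥ V_ov = 0.792 V, confirming saturation.

I_D = 1.41 mA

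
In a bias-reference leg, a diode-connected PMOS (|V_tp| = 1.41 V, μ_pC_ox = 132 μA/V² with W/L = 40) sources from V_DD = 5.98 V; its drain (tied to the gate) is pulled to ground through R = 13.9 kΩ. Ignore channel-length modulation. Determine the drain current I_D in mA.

I_D = 0.304 mA

With gate tied to drain, V_SG = V_SD ≥ V_SG − |V_tp|, so the device is in saturation.
k_p = μ_pC_ox · (W/L) = 5.28 mA/V².
KCL at the drain: ½ k_p (V_SG − |V_tp|)² = (V_DD − V_SG)/R.
Let x = V_SG − 1.41. Then 36.7 x² + x − 4.57 = 0, giving x = 0.34 V (positive root), so V_SG = 1.75 V.
I_D = (V_DD − V_SG)/R = (5.98 − 1.75) / 13.9 = 0.304 mA.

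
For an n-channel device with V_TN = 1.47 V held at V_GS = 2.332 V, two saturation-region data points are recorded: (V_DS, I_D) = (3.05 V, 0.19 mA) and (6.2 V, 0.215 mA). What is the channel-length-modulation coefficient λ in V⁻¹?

λ = 0.0479 V⁻¹

With V_GS fixed, I_D ∝ (1 + λ V_DS) in saturation, so I_D2/I_D1 = (1 + λ V_DS2)/(1 + λ V_DS1).
0.215/0.19 = 1.132 = (1 + 6.2 λ)/(1 + 3.05 λ).
Solving: λ (I_D1 V_DS2 − I_D2 V_DS1) = I_D2 − I_D1, so λ = (0.215 − 0.19) / (0.19 × 6.2 − 0.215 × 3.05) = 0.025 / 0.522 = 0.0479 V⁻¹.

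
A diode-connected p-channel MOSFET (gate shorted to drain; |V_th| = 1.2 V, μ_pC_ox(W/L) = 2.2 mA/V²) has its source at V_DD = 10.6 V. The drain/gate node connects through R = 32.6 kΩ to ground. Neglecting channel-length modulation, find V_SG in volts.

With gate tied to drain, V_SG = V_SD ≥ V_SG − |V_th|, so the device is in saturation.
KCL at the drain: ½ k_p (V_SG − |V_th|)² = (V_DD − V_SG)/R.
Let x = V_SG − 1.2. Then 35.9 x² + x − 9.4 = 0, giving x = 0.498 V (positive root), so V_SG = 1.7 V.
I_D = (V_DD − V_SG)/R = (10.6 − 1.7) / 32.6 = 0.273 mA.

V_SG = 1.70 V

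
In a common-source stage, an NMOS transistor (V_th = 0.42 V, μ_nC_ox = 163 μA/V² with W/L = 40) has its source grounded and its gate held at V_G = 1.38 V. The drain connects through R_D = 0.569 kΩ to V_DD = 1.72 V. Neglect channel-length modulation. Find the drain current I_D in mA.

I_D = 2.21 mA

V_GS = V_G = 1.38 V, so V_ov = 1.38 − 0.42 = 0.96 V.
k_n = μ_nC_ox · (W/L) = 6.52 mA/V².
Assume saturation: I_D = ½ k_n V_ov² = 0.5 × 6.52 × 0.96² = 3 mA, giving V_DS = V_DD − I_D R_D = 1.72 − 3 × 0.569 = 0.0105 V.
But 0.0105 V < V_ov = 0.96 V, so the device is actually in triode.
In triode I_D = k_n[V_ov V_DS − ½ V_DS²] and I_D = (V_DD − V_DS)/R_D. Equating: 1.85 V_DS² − 4.561 V_DS + 1.72 = 0, giving V_DS = 0.465 V (the root below V_ov).
I_D = (1.72 − 0.465) / 0.569 = 2.21 mA.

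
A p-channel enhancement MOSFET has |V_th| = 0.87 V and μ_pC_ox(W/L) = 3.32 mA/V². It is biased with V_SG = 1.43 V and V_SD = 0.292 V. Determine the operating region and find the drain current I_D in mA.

V_ov = V_SG − |V_th| = 1.43 − 0.87 = 0.56 V.
Since V_SD = 0.292 V < V_ov = 0.56 V, the device is in the triode region.
I_D = k_p [V_ov · V_SD − ½ V_SD²] = 3.32 × [0.56 × 0.292 − 0.5 × 0.292²] = 0.401 mA.

Triode; I_D = 0.401 mA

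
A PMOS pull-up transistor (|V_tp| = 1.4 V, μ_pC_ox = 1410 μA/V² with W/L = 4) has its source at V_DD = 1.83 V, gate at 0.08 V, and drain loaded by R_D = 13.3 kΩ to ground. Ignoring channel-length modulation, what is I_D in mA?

I_D = 0.132 mA

V_SG = V_DD − V_G = 1.83 − 0.08 = 1.75 V, so V_ov = 1.75 − 1.4 = 0.35 V.
k_p = μ_pC_ox · (W/L) = 5.64 mA/V².
Assume saturation: I_D = ½ k_p V_ov² = 0.5 × 5.64 × 0.35² = 0.345 mA, giving V_SD = V_DD − I_D R_D = 1.83 − 0.345 × 13.3 = -2.76 V.
But -2.76 V < V_ov = 0.35 V, so the device is actually in triode.
In triode I_D = k_p[V_ov V_SD − ½ V_SD²] and I_D = (V_DD − V_SD)/R_D. Equating: 37.5 V_SD² − 27.25 V_SD + 1.83 = 0, giving V_SD = 0.0749 V (the root below V_ov).
I_D = (1.83 − 0.0749) / 13.3 = 0.132 mA.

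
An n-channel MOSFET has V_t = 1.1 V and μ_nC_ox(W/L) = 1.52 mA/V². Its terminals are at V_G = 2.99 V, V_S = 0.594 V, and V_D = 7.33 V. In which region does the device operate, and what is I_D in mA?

V_GS = V_G − V_S = 2.99 − 0.594 = 2.4 V; V_DS = V_D − V_S = 7.33 − 0.594 = 6.74 V.
V_ov = V_GS − V_t = 2.4 − 1.1 = 1.3 V.
Since V_DS = 6.74 V ≥ V_ov = 1.3 V, the device is in saturation.
I_D = ½ k_n V_ov² = 0.5 × 1.52 × 1.3² = 1.28 mA.

Saturation; I_D = 1.28 mA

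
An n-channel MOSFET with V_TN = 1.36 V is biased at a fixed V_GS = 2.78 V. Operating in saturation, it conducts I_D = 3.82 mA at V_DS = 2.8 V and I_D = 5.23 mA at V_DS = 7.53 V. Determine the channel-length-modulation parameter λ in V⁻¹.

With V_GS fixed, I_D ∝ (1 + λ V_DS) in saturation, so I_D2/I_D1 = (1 + λ V_DS2)/(1 + λ V_DS1).
5.23/3.82 = 1.369 = (1 + 7.53 λ)/(1 + 2.8 λ).
Solving: λ (I_D1 V_DS2 − I_D2 V_DS1) = I_D2 − I_D1, so λ = (5.23 − 3.82) / (3.82 × 7.53 − 5.23 × 2.8) = 1.41 / 14.1 = 0.0999 V⁻¹.

λ = 0.0999 V⁻¹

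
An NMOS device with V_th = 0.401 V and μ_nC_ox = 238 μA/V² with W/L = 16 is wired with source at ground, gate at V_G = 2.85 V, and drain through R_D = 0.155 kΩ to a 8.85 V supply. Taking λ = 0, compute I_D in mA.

I_D = 11.4 mA

V_GS = V_G = 2.85 V, so V_ov = 2.85 − 0.401 = 2.45 V.
k_n = μ_nC_ox · (W/L) = 3.808 mA/V².
Assume saturation: I_D = ½ k_n V_ov² = 0.5 × 3.808 × 2.45² = 11.4 mA, giving V_DS = V_DD − I_D R_D = 8.85 − 11.4 × 0.155 = 7.08 V.
V_DS = 7.08 V ≥ V_ov = 2.45 V, confirming saturation.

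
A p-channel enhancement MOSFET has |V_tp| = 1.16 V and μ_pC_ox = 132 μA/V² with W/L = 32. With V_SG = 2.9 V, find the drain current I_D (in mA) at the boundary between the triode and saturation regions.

At the boundary V_SD = V_ov = V_SG − |V_tp| = 2.9 − 1.16 = 1.74 V.
k_p = μ_pC_ox · (W/L) = 4.224 mA/V².
I_D = ½ k_p V_ov² = 0.5 × 4.224 × 1.74² = 6.39 mA.

I_D = 6.39 mA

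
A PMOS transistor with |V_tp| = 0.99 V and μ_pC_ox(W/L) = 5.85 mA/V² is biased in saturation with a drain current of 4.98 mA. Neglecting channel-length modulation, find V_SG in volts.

In saturation I_D = ½ k_p (V_SG − |V_tp|)², so V_SG − |V_tp| = √(2 I_D / k_p) = √(2 × 4.98 / 5.85) = 1.3 V.
V_SG = 0.99 + 1.3 = 2.29 V.

V_SG = 2.29 V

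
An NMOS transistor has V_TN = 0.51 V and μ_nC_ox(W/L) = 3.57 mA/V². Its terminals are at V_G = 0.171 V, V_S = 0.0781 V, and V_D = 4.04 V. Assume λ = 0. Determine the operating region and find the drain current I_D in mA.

V_GS = V_G − V_S = 0.171 − 0.0781 = 0.0929 V; V_DS = V_D − V_S = 4.04 − 0.0781 = 3.96 V.
V_GS = 0.0929 V < V_TN = 0.51 V, so the transistor is in cutoff.

Cutoff; I_D = 0 mA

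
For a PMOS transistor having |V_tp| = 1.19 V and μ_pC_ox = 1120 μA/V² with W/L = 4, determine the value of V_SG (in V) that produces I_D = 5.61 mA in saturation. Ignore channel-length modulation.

V_SG = 2.77 V

k_p = μ_pC_ox · (W/L) = 4.48 mA/V².
In saturation I_D = ½ k_p (V_SG − |V_tp|)², so V_SG − |V_tp| = √(2 I_D / k_p) = √(2 × 5.61 / 4.48) = 1.58 V.
V_SG = 1.19 + 1.58 = 2.77 V.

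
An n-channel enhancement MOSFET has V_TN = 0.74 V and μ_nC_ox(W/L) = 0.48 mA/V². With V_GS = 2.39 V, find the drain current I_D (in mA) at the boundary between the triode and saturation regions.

At the boundary V_DS = V_ov = V_GS − V_TN = 2.39 − 0.74 = 1.65 V.
I_D = ½ k_n V_ov² = 0.5 × 0.48 × 1.65² = 0.653 mA.

I_D = 0.653 mA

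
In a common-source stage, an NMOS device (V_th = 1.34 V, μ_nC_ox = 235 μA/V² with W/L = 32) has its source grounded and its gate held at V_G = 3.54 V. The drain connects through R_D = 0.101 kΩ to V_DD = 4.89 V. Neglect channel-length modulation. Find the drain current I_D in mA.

I_D = 18.2 mA

V_GS = V_G = 3.54 V, so V_ov = 3.54 − 1.34 = 2.2 V.
k_n = μ_nC_ox · (W/L) = 7.52 mA/V².
Assume saturation: I_D = ½ k_n V_ov² = 0.5 × 7.52 × 2.2² = 18.2 mA, giving V_DS = V_DD − I_D R_D = 4.89 − 18.2 × 0.101 = 3.05 V.
V_DS = 3.05 V ≥ V_ov = 2.2 V, confirming saturation.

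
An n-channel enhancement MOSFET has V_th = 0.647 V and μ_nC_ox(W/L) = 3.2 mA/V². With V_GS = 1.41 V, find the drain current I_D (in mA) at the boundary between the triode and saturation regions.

At the boundary V_DS = V_ov = V_GS − V_th = 1.41 − 0.647 = 0.763 V.
I_D = ½ k_n V_ov² = 0.5 × 3.2 × 0.763² = 0.931 mA.

I_D = 0.931 mA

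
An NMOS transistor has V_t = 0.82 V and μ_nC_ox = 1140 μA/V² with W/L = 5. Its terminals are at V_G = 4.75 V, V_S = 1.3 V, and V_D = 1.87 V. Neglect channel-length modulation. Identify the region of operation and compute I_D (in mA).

Triode; I_D = 7.62 mA

V_GS = V_G − V_S = 4.75 − 1.3 = 3.45 V; V_DS = V_D − V_S = 1.87 − 1.3 = 0.57 V.
k_n = μ_nC_ox · (W/L) = 5.7 mA/V².
V_ov = V_GS − V_t = 3.45 − 0.82 = 2.63 V.
Since V_DS = 0.57 V < V_ov = 2.63 V, the device is in the triode region.
I_D = k_n [V_ov · V_DS − ½ V_DS²] = 5.7 × [2.63 × 0.57 − 0.5 × 0.57²] = 7.62 mA.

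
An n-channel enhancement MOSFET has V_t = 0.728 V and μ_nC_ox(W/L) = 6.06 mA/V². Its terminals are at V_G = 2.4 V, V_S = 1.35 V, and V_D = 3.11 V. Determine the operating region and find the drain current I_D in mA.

V_GS = V_G − V_S = 2.4 − 1.35 = 1.05 V; V_DS = V_D − V_S = 3.11 − 1.35 = 1.76 V.
V_ov = V_GS − V_t = 1.05 − 0.728 = 0.322 V.
Since V_DS = 1.76 V ≥ V_ov = 0.322 V, the device is in saturation.
I_D = ½ k_n V_ov² = 0.5 × 6.06 × 0.322² = 0.314 mA.

Saturation; I_D = 0.314 mA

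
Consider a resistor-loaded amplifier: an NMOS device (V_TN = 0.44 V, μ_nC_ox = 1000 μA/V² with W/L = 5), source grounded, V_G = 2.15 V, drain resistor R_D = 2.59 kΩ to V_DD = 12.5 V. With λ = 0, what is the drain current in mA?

V_GS = V_G = 2.15 V, so V_ov = 2.15 − 0.44 = 1.71 V.
k_n = μ_nC_ox · (W/L) = 5 mA/V².
Assume saturation: I_D = ½ k_n V_ov² = 0.5 × 5 × 1.71² = 7.31 mA, giving V_DS = V_DD − I_D R_D = 12.5 − 7.31 × 2.59 = -6.43 V.
But -6.43 V < V_ov = 1.71 V, so the device is actually in triode.
In triode I_D = k_n[V_ov V_DS − ½ V_DS²] and I_D = (V_DD − V_DS)/R_D. Equating: 6.47 V_DS² − 23.14 V_DS + 12.5 = 0, giving V_DS = 0.663 V (the root below V_ov).
I_D = (12.5 − 0.663) / 2.59 = 4.57 mA.

I_D = 4.57 mA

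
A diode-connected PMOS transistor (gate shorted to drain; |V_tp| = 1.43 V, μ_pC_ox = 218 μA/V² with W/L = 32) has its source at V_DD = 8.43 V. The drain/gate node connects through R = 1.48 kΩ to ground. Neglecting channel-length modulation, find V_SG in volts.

V_SG = 2.50 V

With gate tied to drain, V_SG = V_SD ≥ V_SG − |V_tp|, so the device is in saturation.
k_p = μ_pC_ox · (W/L) = 6.976 mA/V².
KCL at the drain: ½ k_p (V_SG − |V_tp|)² = (V_DD − V_SG)/R.
Let x = V_SG − 1.43. Then 5.16 x² + x − 7 = 0, giving x = 1.07 V (positive root), so V_SG = 2.5 V.
I_D = (V_DD − V_SG)/R = (8.43 − 2.5) / 1.48 = 4.01 mA.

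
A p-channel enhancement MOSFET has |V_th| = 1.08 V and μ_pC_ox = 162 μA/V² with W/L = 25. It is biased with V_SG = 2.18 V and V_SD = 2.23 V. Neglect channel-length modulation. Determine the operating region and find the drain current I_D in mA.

k_p = μ_pC_ox · (W/L) = 4.05 mA/V².
V_ov = V_SG − |V_th| = 2.18 − 1.08 = 1.1 V.
Since V_SD = 2.23 V ≥ V_ov = 1.1 V, the device is in saturation.
I_D = ½ k_p V_ov² = 0.5 × 4.05 × 1.1² = 2.45 mA.

Saturation; I_D = 2.45 mA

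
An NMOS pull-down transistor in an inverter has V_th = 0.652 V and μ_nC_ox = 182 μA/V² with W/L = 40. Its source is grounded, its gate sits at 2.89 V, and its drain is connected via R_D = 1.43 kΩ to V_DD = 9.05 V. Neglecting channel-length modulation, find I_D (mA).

I_D = 6.04 mA

V_GS = V_G = 2.89 V, so V_ov = 2.89 − 0.652 = 2.24 V.
k_n = μ_nC_ox · (W/L) = 7.28 mA/V².
Assume saturation: I_D = ½ k_n V_ov² = 0.5 × 7.28 × 2.24² = 18.2 mA, giving V_DS = V_DD − I_D R_D = 9.05 − 18.2 × 1.43 = -17 V.
But -17 V < V_ov = 2.24 V, so the device is actually in triode.
In triode I_D = k_n[V_ov V_DS − ½ V_DS²] and I_D = (V_DD − V_DS)/R_D. Equating: 5.21 V_DS² − 24.3 V_DS + 9.05 = 0, giving V_DS = 0.408 V (the root below V_ov).
I_D = (9.05 − 0.408) / 1.43 = 6.04 mA.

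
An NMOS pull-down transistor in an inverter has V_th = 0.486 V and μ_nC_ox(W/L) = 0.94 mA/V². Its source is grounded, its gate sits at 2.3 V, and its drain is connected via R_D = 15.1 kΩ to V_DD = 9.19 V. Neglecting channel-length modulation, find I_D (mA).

I_D = 0.583 mA

V_GS = V_G = 2.3 V, so V_ov = 2.3 − 0.486 = 1.81 V.
Assume saturation: I_D = ½ k_n V_ov² = 0.5 × 0.94 × 1.81² = 1.55 mA, giving V_DS = V_DD − I_D R_D = 9.19 − 1.55 × 15.1 = -14.2 V.
But -14.2 V < V_ov = 1.81 V, so the device is actually in triode.
In triode I_D = k_n[V_ov V_DS − ½ V_DS²] and I_D = (V_DD − V_DS)/R_D. Equating: 7.1 V_DS² − 26.75 V_DS + 9.19 = 0, giving V_DS = 0.382 V (the root below V_ov).
I_D = (9.19 − 0.382) / 15.1 = 0.583 mA.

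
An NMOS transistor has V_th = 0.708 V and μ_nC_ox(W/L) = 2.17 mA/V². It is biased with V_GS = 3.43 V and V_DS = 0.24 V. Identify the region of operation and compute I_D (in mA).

Triode; I_D = 1.36 mA

V_ov = V_GS − V_th = 3.43 − 0.708 = 2.72 V.
Since V_DS = 0.24 V < V_ov = 2.72 V, the device is in the triode region.
I_D = k_n [V_ov · V_DS − ½ V_DS²] = 2.17 × [2.72 × 0.24 − 0.5 × 0.24²] = 1.36 mA.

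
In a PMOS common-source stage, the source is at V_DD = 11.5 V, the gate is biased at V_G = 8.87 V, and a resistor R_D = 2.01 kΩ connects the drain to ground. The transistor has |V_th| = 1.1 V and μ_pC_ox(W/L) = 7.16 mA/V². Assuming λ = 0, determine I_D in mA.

V_SG = V_DD − V_G = 11.5 − 8.87 = 2.63 V, so V_ov = 2.63 − 1.1 = 1.53 V.
Assume saturation: I_D = ½ k_p V_ov² = 0.5 × 7.16 × 1.53² = 8.38 mA, giving V_SD = V_DD − I_D R_D = 11.5 − 8.38 × 2.01 = -5.34 V.
But -5.34 V < V_ov = 1.53 V, so the device is actually in triode.
In triode I_D = k_p[V_ov V_SD − ½ V_SD²] and I_D = (V_DD − V_SD)/R_D. Equating: 7.2 V_SD² − 23.02 V_SD + 11.5 = 0, giving V_SD = 0.62 V (the root below V_ov).
I_D = (11.5 − 0.62) / 2.01 = 5.41 mA.

I_D = 5.41 mA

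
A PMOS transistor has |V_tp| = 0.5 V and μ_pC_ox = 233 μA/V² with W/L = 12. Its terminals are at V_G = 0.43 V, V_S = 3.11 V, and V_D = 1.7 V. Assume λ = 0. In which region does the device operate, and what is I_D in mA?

Triode; I_D = 5.81 mA

V_SG = V_S − V_G = 3.11 − 0.43 = 2.68 V; V_SD = V_S − V_D = 3.11 − 1.7 = 1.41 V.
k_p = μ_pC_ox · (W/L) = 2.796 mA/V².
V_ov = V_SG − |V_tp| = 2.68 − 0.5 = 2.18 V.
Since V_SD = 1.41 V < V_ov = 2.18 V, the device is in the triode region.
I_D = k_p [V_ov · V_SD − ½ V_SD²] = 2.796 × [2.18 × 1.41 − 0.5 × 1.41²] = 5.81 mA.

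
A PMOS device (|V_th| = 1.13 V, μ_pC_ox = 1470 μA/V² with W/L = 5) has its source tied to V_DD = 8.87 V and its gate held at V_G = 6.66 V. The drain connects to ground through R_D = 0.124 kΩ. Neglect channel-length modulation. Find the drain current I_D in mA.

I_D = 4.29 mA

V_SG = V_DD − V_G = 8.87 − 6.66 = 2.21 V, so V_ov = 2.21 − 1.13 = 1.08 V.
k_p = μ_pC_ox · (W/L) = 7.35 mA/V².
Assume saturation: I_D = ½ k_p V_ov² = 0.5 × 7.35 × 1.08² = 4.29 mA, giving V_SD = V_DD − I_D R_D = 8.87 − 4.29 × 0.124 = 8.34 V.
V_SD = 8.34 V ≥ V_ov = 1.08 V, confirming saturation.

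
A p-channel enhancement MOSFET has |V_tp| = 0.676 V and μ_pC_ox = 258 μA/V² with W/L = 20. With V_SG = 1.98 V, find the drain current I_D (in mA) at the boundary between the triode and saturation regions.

At the boundary V_SD = V_ov = V_SG − |V_tp| = 1.98 − 0.676 = 1.3 V.
k_p = μ_pC_ox · (W/L) = 5.16 mA/V².
I_D = ½ k_p V_ov² = 0.5 × 5.16 × 1.3² = 4.39 mA.

I_D = 4.39 mA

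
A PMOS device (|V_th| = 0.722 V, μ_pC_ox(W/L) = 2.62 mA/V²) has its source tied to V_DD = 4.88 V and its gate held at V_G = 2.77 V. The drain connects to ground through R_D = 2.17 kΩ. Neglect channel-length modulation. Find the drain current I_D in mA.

V_SG = V_DD − V_G = 4.88 − 2.77 = 2.11 V, so V_ov = 2.11 − 0.722 = 1.39 V.
Assume saturation: I_D = ½ k_p V_ov² = 0.5 × 2.62 × 1.39² = 2.52 mA, giving V_SD = V_DD − I_D R_D = 4.88 − 2.52 × 2.17 = -0.597 V.
But -0.597 V < V_ov = 1.39 V, so the device is actually in triode.
In triode I_D = k_p[V_ov V_SD − ½ V_SD²] and I_D = (V_DD − V_SD)/R_D. Equating: 2.84 V_SD² − 8.891 V_SD + 4.88 = 0, giving V_SD = 0.71 V (the root below V_ov).
I_D = (4.88 − 0.71) / 2.17 = 1.92 mA.

I_D = 1.92 mA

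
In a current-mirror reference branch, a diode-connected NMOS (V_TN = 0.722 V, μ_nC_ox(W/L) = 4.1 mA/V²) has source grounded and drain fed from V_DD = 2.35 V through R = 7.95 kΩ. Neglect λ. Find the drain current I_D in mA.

I_D = 0.169 mA

With gate tied to drain, V_GS = V_DS ≥ V_GS − V_TN, so the device is in saturation.
KCL at the drain: ½ k_n (V_GS − V_TN)² = (V_DD − V_GS)/R.
Let x = V_GS − 0.722. Then 16.3 x² + x − 1.628 = 0, giving x = 0.287 V (positive root), so V_GS = 1.01 V.
I_D = (V_DD − V_GS)/R = (2.35 − 1.01) / 7.95 = 0.169 mA.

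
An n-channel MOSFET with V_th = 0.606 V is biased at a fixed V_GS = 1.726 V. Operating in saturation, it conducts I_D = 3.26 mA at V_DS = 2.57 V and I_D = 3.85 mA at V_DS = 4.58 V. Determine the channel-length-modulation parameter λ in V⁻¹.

λ = 0.117 V⁻¹

With V_GS fixed, I_D ∝ (1 + λ V_DS) in saturation, so I_D2/I_D1 = (1 + λ V_DS2)/(1 + λ V_DS1).
3.85/3.26 = 1.181 = (1 + 4.58 λ)/(1 + 2.57 λ).
Solving: λ (I_D1 V_DS2 − I_D2 V_DS1) = I_D2 − I_D1, so λ = (3.85 − 3.26) / (3.26 × 4.58 − 3.85 × 2.57) = 0.59 / 5.04 = 0.117 V⁻¹.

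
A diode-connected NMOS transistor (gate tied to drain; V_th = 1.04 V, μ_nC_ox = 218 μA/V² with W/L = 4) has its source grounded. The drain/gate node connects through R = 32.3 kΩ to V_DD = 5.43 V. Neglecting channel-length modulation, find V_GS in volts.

With gate tied to drain, V_GS = V_DS ≥ V_GS − V_th, so the device is in saturation.
k_n = μ_nC_ox · (W/L) = 0.872 mA/V².
KCL at the drain: ½ k_n (V_GS − V_th)² = (V_DD − V_GS)/R.
Let x = V_GS − 1.04. Then 14.1 x² + x − 4.39 = 0, giving x = 0.524 V (positive root), so V_GS = 1.56 V.
I_D = (V_DD − V_GS)/R = (5.43 − 1.56) / 32.3 = 0.12 mA.

V_GS = 1.56 V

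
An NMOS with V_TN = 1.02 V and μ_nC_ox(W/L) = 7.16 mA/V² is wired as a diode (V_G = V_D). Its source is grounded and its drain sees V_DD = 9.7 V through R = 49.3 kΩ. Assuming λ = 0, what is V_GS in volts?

With gate tied to drain, V_GS = V_DS ≥ V_GS − V_TN, so the device is in saturation.
KCL at the drain: ½ k_n (V_GS − V_TN)² = (V_DD − V_GS)/R.
Let x = V_GS − 1.02. Then 176 x² + x − 8.68 = 0, giving x = 0.219 V (positive root), so V_GS = 1.24 V.
I_D = (V_DD − V_GS)/R = (9.7 − 1.24) / 49.3 = 0.172 mA.

V_GS = 1.24 V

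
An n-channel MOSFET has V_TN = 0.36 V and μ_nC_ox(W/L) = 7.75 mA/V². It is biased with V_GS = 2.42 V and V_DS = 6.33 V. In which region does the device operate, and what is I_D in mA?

V_ov = V_GS − V_TN = 2.42 − 0.36 = 2.06 V.
Since V_DS = 6.33 V ≥ V_ov = 2.06 V, the device is in saturation.
I_D = ½ k_n V_ov² = 0.5 × 7.75 × 2.06² = 16.4 mA.

Saturation; I_D = 16.4 mA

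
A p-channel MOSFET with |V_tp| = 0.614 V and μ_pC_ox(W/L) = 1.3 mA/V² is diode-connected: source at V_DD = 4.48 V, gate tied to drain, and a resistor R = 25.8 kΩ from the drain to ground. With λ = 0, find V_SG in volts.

V_SG = 1.07 V

With gate tied to drain, V_SG = V_SD ≥ V_SG − |V_tp|, so the device is in saturation.
KCL at the drain: ½ k_p (V_SG − |V_tp|)² = (V_DD − V_SG)/R.
Let x = V_SG − 0.614. Then 16.8 x² + x − 3.866 = 0, giving x = 0.451 V (positive root), so V_SG = 1.07 V.
I_D = (V_DD − V_SG)/R = (4.48 − 1.07) / 25.8 = 0.132 mA.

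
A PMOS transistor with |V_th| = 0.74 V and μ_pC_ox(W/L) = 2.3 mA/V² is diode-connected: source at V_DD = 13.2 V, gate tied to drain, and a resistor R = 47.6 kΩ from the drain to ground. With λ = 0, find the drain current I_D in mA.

With gate tied to drain, V_SG = V_SD ≥ V_SG − |V_th|, so the device is in saturation.
KCL at the drain: ½ k_p (V_SG − |V_th|)² = (V_DD − V_SG)/R.
Let x = V_SG − 0.74. Then 54.7 x² + x − 12.46 = 0, giving x = 0.468 V (positive root), so V_SG = 1.21 V.
I_D = (V_DD − V_SG)/R = (13.2 − 1.21) / 47.6 = 0.252 mA.

I_D = 0.252 mA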